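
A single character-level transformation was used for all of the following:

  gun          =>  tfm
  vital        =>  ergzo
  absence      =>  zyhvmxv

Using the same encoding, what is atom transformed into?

zgln

Letters are reflected about the middle of the alphabet (position → 25−position): Atbash.
Applying it to atom: a↔z, t↔g, o↔l, m↔n.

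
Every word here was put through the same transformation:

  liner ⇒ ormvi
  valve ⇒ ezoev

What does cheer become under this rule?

Each pair mirrors across the alphabet (l↔o, i↔r, n↔m): positions sum to 25. Each letter is replaced by its mirror in the alphabet: a↔z, b↔y, c↔x, and so on (the Atbash cipher).
On cheer: c↔x, h↔s, e↔v, e↔v, r↔i.

xsvvi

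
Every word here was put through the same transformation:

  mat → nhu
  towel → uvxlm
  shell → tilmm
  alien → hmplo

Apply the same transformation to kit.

lpu

Two shifts are in play — +7 for a/e/i/o/u, +1 for every other letter.
Applying it to kit: k(cons)+1=l, i(vowel)+7=p, t(cons)+1=u.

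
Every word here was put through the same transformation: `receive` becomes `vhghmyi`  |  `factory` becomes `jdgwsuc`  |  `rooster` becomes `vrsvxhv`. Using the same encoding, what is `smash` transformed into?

wpevl

A repeating key of period 2 is used — shifts +4, +3 over and over.
On smash: s+4=w, m+3=p, a+4=e, s+3=v, h+4=l.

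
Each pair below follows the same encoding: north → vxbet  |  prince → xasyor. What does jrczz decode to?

In north: n→v is +8, o→x is +9, r→b is +10, t→e is +11 — the shift increases by 1 each position. Each letter shifts forward by (position + 8), i.e. 8, 9, 10, … — the shift grows by one for each successive letter.
Undoing it on jrczz: j−8=b, r−9=i, c−10=s, z−11=o, z−12=n.

bison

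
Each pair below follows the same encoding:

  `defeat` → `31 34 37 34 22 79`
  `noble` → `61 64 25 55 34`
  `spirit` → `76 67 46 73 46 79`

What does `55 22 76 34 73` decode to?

laser

d(#4)→31 and e(#5)→34: differences scale by 3, so n = 3·pos + 19. The formula is n = 3×(alphabet index, a=1) + 19.
Decoding 55 22 76 34 73: 55→(55−19)÷3=12=l, 22→(22−19)÷3=1=a, 76→(76−19)÷3=19=s, 34→(34−19)÷3=5=e, 73→(73−19)÷3=18=r.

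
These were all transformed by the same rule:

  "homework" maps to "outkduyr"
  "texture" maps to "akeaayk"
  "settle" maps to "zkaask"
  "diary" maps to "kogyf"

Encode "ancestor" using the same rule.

gujkzauy

The shift depends on letter class: consonant h→o is +7, but vowel o→u is +6. Two shifts are in play — +6 for a/e/i/o/u, +7 for every other letter.
On ancestor: a(vowel)+6=g, n(cons)+7=u, c(cons)+7=j, e(vowel)+6=k, s(cons)+7=z, t(cons)+7=a, o(vowel)+6=u, r(cons)+7=y.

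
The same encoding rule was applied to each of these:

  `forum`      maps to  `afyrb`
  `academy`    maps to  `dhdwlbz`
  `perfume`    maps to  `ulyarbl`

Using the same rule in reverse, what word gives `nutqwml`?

f(5)→a(0) and o(14)→f(5) fit y≡15x+3 (mod 26); the inverse of 15 mod 26 is 7. Treating letters as 0–25, the rule is x ↦ 15x + 3 (mod 26).
Decoding nutqwml: n(13)→7·(13−3)≡18=s; u(20)→7·(20−3)≡15=p; t(19)→7·(19−3)≡8=i; q(16)→7·(16−3)≡13=n; w(22)→7·(22−3)≡3=d; m(12)→7·(12−3)≡11=l; l(11)→7·(11−3)≡4=e (all mod 26).

spindle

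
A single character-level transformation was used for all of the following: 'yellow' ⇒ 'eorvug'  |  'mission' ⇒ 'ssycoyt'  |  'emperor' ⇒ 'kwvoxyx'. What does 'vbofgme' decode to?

privacy

Shifts by position in yellow: pos 0: y→e (+6), pos 1: e→o (+10), pos 2: l→r (+6), pos 3: l→v (+10) — repeating every 2. It's a Vigenère-style cipher with numeric key [6,10]: position i shifts by key[i mod 2].
Reversing it on vbofgme: v−6=p, b−10=r, o−6=i, f−10=v, g−6=a, m−10=c, e−6=y.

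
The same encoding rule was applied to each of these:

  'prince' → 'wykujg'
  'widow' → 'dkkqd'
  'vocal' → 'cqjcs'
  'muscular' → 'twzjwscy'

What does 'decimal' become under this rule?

kgjktcs

Vowels shift forward by 2 and consonants shift forward by 7.
Applying it to decimal: d(cons)+7=k, e(vowel)+2=g, c(cons)+7=j, i(vowel)+2=k, m(cons)+7=t, a(vowel)+2=c, l(cons)+7=s.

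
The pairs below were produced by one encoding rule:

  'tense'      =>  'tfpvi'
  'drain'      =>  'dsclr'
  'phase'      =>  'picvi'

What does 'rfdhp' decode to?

The shift increases by 1 at each position, starting from +0: 0, 1, 2, ….
Decoding rfdhp: r−0=r, f−1=e, d−2=b, h−3=e, p−4=l.

rebel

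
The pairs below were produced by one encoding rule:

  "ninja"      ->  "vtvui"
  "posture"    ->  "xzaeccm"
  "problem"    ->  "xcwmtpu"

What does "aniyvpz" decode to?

scanner

Shifts by position in ninja: pos 0: n→v (+8), pos 1: i→t (+11), pos 2: n→v (+8), pos 3: j→u (+11) — repeating every 2. A repeating key of period 2 is used — shifts +8, +11 over and over.
Reversing it on aniyvpz: a−8=s, n−11=c, i−8=a, y−11=n, v−8=n, p−11=e, z−8=r.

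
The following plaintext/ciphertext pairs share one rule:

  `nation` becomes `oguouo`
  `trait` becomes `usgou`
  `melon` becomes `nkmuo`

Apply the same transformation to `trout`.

Vowels shift forward by 6 and consonants shift forward by 1.
Applying it to trout: t(cons)+1=u, r(cons)+1=s, o(vowel)+6=u, u(vowel)+6=a, t(cons)+1=u.

usuau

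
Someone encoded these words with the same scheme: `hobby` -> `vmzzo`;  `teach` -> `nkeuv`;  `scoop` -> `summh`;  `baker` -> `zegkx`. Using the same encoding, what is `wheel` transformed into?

Treating letters as 0–25, the rule is x ↦ 21x + 4 (mod 26).
Applying it to wheel: w(22)→21·22+4≡24=y; h(7)→21·7+4≡21=v; e(4)→21·4+4≡10=k; e(4)→21·4+4≡10=k; l(11)→21·11+4≡1=b (all mod 26).

yvkkb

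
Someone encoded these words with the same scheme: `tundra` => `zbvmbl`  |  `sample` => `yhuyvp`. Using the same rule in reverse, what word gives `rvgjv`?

Letter i (0-indexed) is shifted by i+6, so successive shifts are 6, 7, 8, ….
Reversing it on rvgjv: r−6=l, v−7=o, g−8=y, j−9=a, v−10=l.

loyal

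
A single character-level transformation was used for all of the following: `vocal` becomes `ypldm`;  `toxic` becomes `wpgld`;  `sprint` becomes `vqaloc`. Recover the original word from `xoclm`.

Shifts by position in vocal: pos 0: v→y (+3), pos 1: o→p (+1), pos 2: c→l (+9), pos 3: a→d (+3), pos 4: l→m (+1) — repeating every 3. It's a Vigenère-style cipher with numeric key [3,1,9]: position i shifts by key[i mod 3].
Decoding xoclm: x−3=u, o−1=n, c−9=t, l−3=i, m−1=l.

until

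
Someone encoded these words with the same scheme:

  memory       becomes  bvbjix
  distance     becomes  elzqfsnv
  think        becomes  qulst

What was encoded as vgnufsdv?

exchange

Treating letters as 0–25, the rule is x ↦ 17x + 5 (mod 26).
Reversing it on vgnufsdv: v(21)→23·(21−5)≡4=e; g(6)→23·(6−5)≡23=x; n(13)→23·(13−5)≡2=c; u(20)→23·(20−5)≡7=h; f(5)→23·(5−5)≡0=a; s(18)→23·(18−5)≡13=n; d(3)→23·(3−5)≡6=g; v(21)→23·(21−5)≡4=e (all mod 26).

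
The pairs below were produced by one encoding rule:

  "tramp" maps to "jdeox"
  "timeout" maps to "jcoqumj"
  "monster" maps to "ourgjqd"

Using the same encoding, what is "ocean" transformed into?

t(19)→j(9) and r(17)→d(3) fit y≡3x+4 (mod 26); the inverse of 3 mod 26 is 9. Treating letters as 0–25, the rule is x ↦ 3x + 4 (mod 26).
On ocean: o(14)→3·14+4≡20=u; c(2)→3·2+4≡10=k; e(4)→3·4+4≡16=q; a(0)→3·0+4≡4=e; n(13)→3·13+4≡17=r (all mod 26).

ukqer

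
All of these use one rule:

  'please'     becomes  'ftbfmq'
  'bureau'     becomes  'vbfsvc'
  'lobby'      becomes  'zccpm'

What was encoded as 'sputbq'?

pastor

The word is reversed, then every letter is shifted forward by 1.
Undoing it on sputbq: shift back: s−1=r, p−1=o, u−1=t, t−1=s, b−1=a, q−1=p → rotsap; then reverse → pastor.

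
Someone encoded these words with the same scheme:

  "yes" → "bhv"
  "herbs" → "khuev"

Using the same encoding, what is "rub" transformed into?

Every letter moves 3 places later in the alphabet, wrapping around z→a.
Applying it to rub: r+3=u, u+3=x, b+3=e.

uxe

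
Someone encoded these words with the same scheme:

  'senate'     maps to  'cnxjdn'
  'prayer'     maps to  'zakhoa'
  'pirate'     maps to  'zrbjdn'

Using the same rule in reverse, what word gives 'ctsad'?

skirt

A repeating key of period 2 is used — shifts +10, +9 over and over.
Decoding ctsad: c−10=s, t−9=k, s−10=i, a−9=r, d−10=t.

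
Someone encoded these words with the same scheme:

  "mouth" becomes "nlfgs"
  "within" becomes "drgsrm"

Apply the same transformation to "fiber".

uryvi

Each pair mirrors across the alphabet (m↔n, o↔l, u↔f): positions sum to 25. Each letter is replaced by its mirror in the alphabet: a↔z, b↔y, c↔x, and so on (the Atbash cipher).
For fiber: f↔u, i↔r, b↔y, e↔v, r↔i.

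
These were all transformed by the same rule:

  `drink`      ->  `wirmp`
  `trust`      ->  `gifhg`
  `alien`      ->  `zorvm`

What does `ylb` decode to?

boy

Each pair mirrors across the alphabet (d↔w, r↔i, i↔r): positions sum to 25. Each letter is replaced by its mirror in the alphabet: a↔z, b↔y, c↔x, and so on (the Atbash cipher).
Reversing it on ylb: y↔b, l↔o, b↔y.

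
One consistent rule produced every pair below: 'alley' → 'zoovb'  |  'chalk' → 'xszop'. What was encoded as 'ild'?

Each pair mirrors across the alphabet (a↔z, l↔o, l↔o): positions sum to 25. This is the alphabet-reversal cipher (Atbash): a becomes z, b becomes y, etc.
Decoding ild: i↔r, l↔o, d↔w.

row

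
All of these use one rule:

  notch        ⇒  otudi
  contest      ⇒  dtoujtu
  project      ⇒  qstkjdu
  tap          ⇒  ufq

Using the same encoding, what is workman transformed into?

xtslnfo

The shift depends on letter class: consonant n→o is +1, but vowel o→t is +5. The rule splits by letter class: vowels +5, consonants +1.
Applying it to workman: w(cons)+1=x, o(vowel)+5=t, r(cons)+1=s, k(cons)+1=l, m(cons)+1=n, a(vowel)+5=f, n(cons)+1=o.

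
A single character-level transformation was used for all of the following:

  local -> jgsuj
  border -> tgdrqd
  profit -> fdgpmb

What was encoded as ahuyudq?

unaware

l(11)→j(9) and o(14)→g(6) fit y≡25x+20 (mod 26); the inverse of 25 mod 26 is 25. Each letter's alphabet position (a=0..z=25) is mapped through 25·x+20 mod 26 — an affine cipher.
Reversing it on ahuyudq: a(0)→25·(0−20)≡20=u; h(7)→25·(7−20)≡13=n; u(20)→25·(20−20)≡0=a; y(24)→25·(24−20)≡22=w; u(20)→25·(20−20)≡0=a; d(3)→25·(3−20)≡17=r; q(16)→25·(16−20)≡4=e (all mod 26).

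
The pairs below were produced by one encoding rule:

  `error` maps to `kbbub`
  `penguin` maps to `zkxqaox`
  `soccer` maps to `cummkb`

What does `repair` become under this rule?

bkzgob

The shift depends on letter class: consonant r→b is +10, but vowel e→k is +6. Vowels shift forward by 6 and consonants shift forward by 10.
For repair: r(cons)+10=b, e(vowel)+6=k, p(cons)+10=z, a(vowel)+6=g, i(vowel)+6=o, r(cons)+10=b.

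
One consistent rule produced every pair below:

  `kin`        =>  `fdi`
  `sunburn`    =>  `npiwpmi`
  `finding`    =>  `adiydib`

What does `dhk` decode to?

Compare letters: k→f is +21, i→d is +21, n→i is +21 — a constant shift. This is a Caesar cipher with shift 21.
Decoding dhk: d−21=i, h−21=m, k−21=p.

imp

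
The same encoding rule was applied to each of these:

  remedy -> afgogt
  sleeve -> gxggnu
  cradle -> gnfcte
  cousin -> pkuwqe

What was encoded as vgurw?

Read the word backwards and shift each letter +2.
Reversing it on vgurw: shift back: v−2=t, g−2=e, u−2=s, r−2=p, w−2=u → tespu; then reverse → upset.

upset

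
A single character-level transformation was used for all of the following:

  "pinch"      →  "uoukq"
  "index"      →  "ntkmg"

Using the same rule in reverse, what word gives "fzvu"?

Each letter shifts forward by (position + 5), i.e. 5, 6, 7, … — the shift grows by one for each successive letter.
Undoing it on fzvu: f−5=a, z−6=t, v−7=o, u−8=m.

atom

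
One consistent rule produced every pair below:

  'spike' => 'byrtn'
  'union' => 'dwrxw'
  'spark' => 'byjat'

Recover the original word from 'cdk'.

Compare letters: s→b is +9, p→y is +9, i→r is +9 — a constant shift. Every letter moves 9 places later in the alphabet, wrapping around z→a.
Undoing it on cdk: c−9=t, d−9=u, k−9=b.

tub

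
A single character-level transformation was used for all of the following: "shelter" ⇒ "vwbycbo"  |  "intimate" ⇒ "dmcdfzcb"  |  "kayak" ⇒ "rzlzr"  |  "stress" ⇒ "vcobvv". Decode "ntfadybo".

s(18)→v(21) and h(7)→w(22) fit y≡7x+25 (mod 26); the inverse of 7 mod 26 is 15. This is an affine cipher: with a=0,…,z=25, each position x becomes (7x+25) mod 26.
Decoding ntfadybo: n(13)→15·(13−25)≡2=c; t(19)→15·(19−25)≡14=o; f(5)→15·(5−25)≡12=m; a(0)→15·(0−25)≡15=p; d(3)→15·(3−25)≡8=i; y(24)→15·(24−25)≡11=l; b(1)→15·(1−25)≡4=e; o(14)→15·(14−25)≡17=r (all mod 26).

compiler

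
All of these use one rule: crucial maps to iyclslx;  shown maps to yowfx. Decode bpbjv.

In crucial: c→i is +6, r→y is +7, u→c is +8, c→l is +9 — the shift increases by 1 each position. The shift increases by 1 at each position, starting from +6: 6, 7, 8, ….
Reversing it on bpbjv: b−6=v, p−7=i, b−8=t, j−9=a, v−10=l.

vital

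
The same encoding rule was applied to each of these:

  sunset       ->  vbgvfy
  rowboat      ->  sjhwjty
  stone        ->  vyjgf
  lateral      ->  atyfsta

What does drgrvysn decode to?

ministry

s(18)→v(21) and u(20)→b(1) fit y≡3x+19 (mod 26); the inverse of 3 mod 26 is 9. Treating letters as 0–25, the rule is x ↦ 3x + 19 (mod 26).
Decoding drgrvysn: d(3)→9·(3−19)≡12=m; r(17)→9·(17−19)≡8=i; g(6)→9·(6−19)≡13=n; r(17)→9·(17−19)≡8=i; v(21)→9·(21−19)≡18=s; y(24)→9·(24−19)≡19=t; s(18)→9·(18−19)≡17=r; n(13)→9·(13−19)≡24=y (all mod 26).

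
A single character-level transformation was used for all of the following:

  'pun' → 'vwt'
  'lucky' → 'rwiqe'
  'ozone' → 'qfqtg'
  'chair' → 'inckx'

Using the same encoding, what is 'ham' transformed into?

ncs

The shift depends on letter class: consonant p→v is +6, but vowel u→w is +2. The rule splits by letter class: vowels +2, consonants +6.
For ham: h(cons)+6=n, a(vowel)+2=c, m(cons)+6=s.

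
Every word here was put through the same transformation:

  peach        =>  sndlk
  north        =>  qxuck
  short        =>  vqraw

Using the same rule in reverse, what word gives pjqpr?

mango

Shifts by position in peach: pos 0: p→s (+3), pos 1: e→n (+9), pos 2: a→d (+3), pos 3: c→l (+9) — repeating every 2. It's a Vigenère-style cipher with numeric key [3,9]: position i shifts by key[i mod 2].
Reversing it on pjqpr: p−3=m, j−9=a, q−3=n, p−9=g, r−3=o.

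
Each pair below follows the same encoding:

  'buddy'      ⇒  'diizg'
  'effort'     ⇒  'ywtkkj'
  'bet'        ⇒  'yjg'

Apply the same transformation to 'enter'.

wjysj

The output letters match the input read backwards, each shifted +5: buddy reversed is yddub. The word is reversed, then every letter is shifted forward by 5.
For enter: reverse → retne; then shift: r+5=w, e+5=j, t+5=y, n+5=s, e+5=j.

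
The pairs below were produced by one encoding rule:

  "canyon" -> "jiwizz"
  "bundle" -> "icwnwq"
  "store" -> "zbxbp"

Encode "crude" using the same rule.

jzdnp

In canyon: c→j is +7, a→i is +8, n→w is +9, y→i is +10 — the shift increases by 1 each position. Each letter shifts forward by (position + 7), i.e. 7, 8, 9, … — the shift grows by one for each successive letter.
For crude: c+7=j, r+8=z, u+9=d, d+10=n, e+11=p.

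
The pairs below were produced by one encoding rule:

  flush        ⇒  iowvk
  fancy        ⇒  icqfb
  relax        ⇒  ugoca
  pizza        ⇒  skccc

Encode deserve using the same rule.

The shift depends on letter class: consonant f→i is +3, but vowel u→w is +2. Vowels shift forward by 2 and consonants shift forward by 3.
On deserve: d(cons)+3=g, e(vowel)+2=g, s(cons)+3=v, e(vowel)+2=g, r(cons)+3=u, v(cons)+3=y, e(vowel)+2=g.

ggvguyg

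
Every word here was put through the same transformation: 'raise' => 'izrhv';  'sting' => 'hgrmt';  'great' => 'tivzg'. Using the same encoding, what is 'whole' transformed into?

Each pair mirrors across the alphabet (r↔i, a↔z, i↔r): positions sum to 25. This is the alphabet-reversal cipher (Atbash): a becomes z, b becomes y, etc.
Applying it to whole: w↔d, h↔s, o↔l, l↔o, e↔v.

dslov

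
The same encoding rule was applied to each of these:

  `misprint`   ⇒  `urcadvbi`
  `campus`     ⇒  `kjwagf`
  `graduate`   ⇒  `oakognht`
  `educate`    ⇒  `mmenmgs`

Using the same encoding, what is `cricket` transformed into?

kasnwrh

In misprint: m→u is +8, i→r is +9, s→c is +10, p→a is +11 — the shift increases by 1 each position. Each letter shifts forward by (position + 8), i.e. 8, 9, 10, … — the shift grows by one for each successive letter.
On cricket: c+8=k, r+9=a, i+10=s, c+11=n, k+12=w, e+13=r, t+14=h.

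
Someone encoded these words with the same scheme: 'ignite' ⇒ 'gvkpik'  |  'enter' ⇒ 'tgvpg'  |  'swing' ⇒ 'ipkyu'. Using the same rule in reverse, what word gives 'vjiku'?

sight

Two steps: reverse the string, then apply a Caesar shift of +2.
Reversing it on vjiku: shift back: v−2=t, j−2=h, i−2=g, k−2=i, u−2=s → thgis; then reverse → sight.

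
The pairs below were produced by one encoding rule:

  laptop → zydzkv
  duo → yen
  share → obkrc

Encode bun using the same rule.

xel

The output letters match the input read backwards, each shifted +10: laptop reversed is potpal. Read the word backwards and shift each letter +10.
For bun: reverse → nub; then shift: n+10=x, u+10=e, b+10=l.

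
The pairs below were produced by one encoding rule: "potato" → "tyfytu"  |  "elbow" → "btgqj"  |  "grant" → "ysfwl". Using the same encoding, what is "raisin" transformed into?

snxnfw

The word is reversed, then every letter is shifted forward by 5.
On raisin: reverse → nisiar; then shift: n+5=s, i+5=n, s+5=x, i+5=n, a+5=f, r+5=w.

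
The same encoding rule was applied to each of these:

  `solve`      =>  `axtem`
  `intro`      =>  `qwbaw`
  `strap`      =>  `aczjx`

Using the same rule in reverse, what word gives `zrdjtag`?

Shifts by position in solve: pos 0: s→a (+8), pos 1: o→x (+9), pos 2: l→t (+8), pos 3: v→e (+9) — repeating every 2. A repeating key of period 2 is used — shifts +8, +9 over and over.
Decoding zrdjtag: z−8=r, r−9=i, d−8=v, j−9=a, t−8=l, a−9=r, g−8=y.

rivalry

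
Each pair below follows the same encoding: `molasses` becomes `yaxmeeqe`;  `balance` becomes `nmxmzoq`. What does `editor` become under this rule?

Compare letters: m→y is +12, o→a is +12, l→x is +12 — a constant shift. Each letter is shifted forward by 12 in the alphabet (a Caesar shift of +12).
For editor: e+12=q, d+12=p, i+12=u, t+12=f, o+12=a, r+12=d.

qpufad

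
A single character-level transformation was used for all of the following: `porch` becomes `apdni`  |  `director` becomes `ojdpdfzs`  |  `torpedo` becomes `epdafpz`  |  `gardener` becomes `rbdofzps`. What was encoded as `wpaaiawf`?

A repeating key of period 3 is used — shifts +11, +1, +12 over and over.
Undoing it on wpaaiawf: w−11=l, p−1=o, a−12=o, a−11=p, i−1=h, a−12=o, w−11=l, f−1=e.

loophole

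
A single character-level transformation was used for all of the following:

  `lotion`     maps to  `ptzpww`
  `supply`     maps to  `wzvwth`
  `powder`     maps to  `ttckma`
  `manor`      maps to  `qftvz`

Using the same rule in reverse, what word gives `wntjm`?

In lotion: l→p is +4, o→t is +5, t→z is +6, i→p is +7 — the shift increases by 1 each position. The shift increases by 1 at each position, starting from +4: 4, 5, 6, ….
Decoding wntjm: w−4=s, n−5=i, t−6=n, j−7=c, m−8=e.

since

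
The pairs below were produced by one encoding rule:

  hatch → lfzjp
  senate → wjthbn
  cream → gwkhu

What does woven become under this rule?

The shift increases by 1 at each position, starting from +4: 4, 5, 6, ….
For woven: w+4=a, o+5=t, v+6=b, e+7=l, n+8=v.

atblv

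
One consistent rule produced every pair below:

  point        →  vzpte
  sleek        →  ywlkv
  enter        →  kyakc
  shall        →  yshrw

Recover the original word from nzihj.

hobby

Shifts by position in point: pos 0: p→v (+6), pos 1: o→z (+11), pos 2: i→p (+7), pos 3: n→t (+6), pos 4: t→e (+11) — repeating every 3. It's a Vigenère-style cipher with numeric key [6,11,7]: position i shifts by key[i mod 3].
Reversing it on nzihj: n−6=h, z−11=o, i−7=b, h−6=b, j−11=y.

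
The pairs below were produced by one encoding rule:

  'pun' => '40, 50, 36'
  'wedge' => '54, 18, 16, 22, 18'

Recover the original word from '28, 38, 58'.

joy

p(#16)→40 and u(#21)→50: differences scale by 2, so n = 2·pos + 8. The formula is n = 2×(alphabet index, a=1) + 8.
Undoing it on 28, 38, 58: 28→(28−8)÷2=10=j, 38→(38−8)÷2=15=o, 58→(58−8)÷2=25=y.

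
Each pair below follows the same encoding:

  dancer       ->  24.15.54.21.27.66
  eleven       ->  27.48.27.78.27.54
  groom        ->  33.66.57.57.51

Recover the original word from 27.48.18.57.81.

elbow

d(#4)→24 and a(#1)→15: differences scale by 3, so n = 3·pos + 12. With a=1..z=26, the number is 3·pos + 12.
Decoding 27.48.18.57.81: 27→(27−12)÷3=5=e, 48→(48−12)÷3=12=l, 18→(18−12)÷3=2=b, 57→(57−12)÷3=15=o, 81→(81−12)÷3=23=w.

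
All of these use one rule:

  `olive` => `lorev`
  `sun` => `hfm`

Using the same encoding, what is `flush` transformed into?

Each pair mirrors across the alphabet (o↔l, l↔o, i↔r): positions sum to 25. This is the alphabet-reversal cipher (Atbash): a becomes z, b becomes y, etc.
For flush: f↔u, l↔o, u↔f, s↔h, h↔s.

uofhs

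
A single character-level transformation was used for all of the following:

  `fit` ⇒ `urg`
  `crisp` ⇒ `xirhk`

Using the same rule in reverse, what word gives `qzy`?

jab

Each pair mirrors across the alphabet (f↔u, i↔r, t↔g): positions sum to 25. Letters are reflected about the middle of the alphabet (position → 25−position): Atbash.
Decoding qzy: q↔j, z↔a, y↔b.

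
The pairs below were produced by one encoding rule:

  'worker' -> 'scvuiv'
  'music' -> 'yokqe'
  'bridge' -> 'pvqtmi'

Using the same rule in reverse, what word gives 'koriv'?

super

w(22)→s(18) and o(14)→c(2) fit y≡15x+0 (mod 26); the inverse of 15 mod 26 is 7. This is an affine cipher: with a=0,…,z=25, each position x becomes (15x+0) mod 26.
Decoding koriv: k(10)→7·(10−0)≡18=s; o(14)→7·(14−0)≡20=u; r(17)→7·(17−0)≡15=p; i(8)→7·(8−0)≡4=e; v(21)→7·(21−0)≡17=r (all mod 26).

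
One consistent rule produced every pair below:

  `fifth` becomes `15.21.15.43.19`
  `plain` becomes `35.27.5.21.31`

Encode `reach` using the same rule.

39.13.5.9.19

f(#6)→15 and i(#9)→21: differences scale by 2, so n = 2·pos + 3. The formula is n = 2×(alphabet index, a=1) + 3.
Applying it to reach: r=18→39, e=5→13, a=1→5, c=3→9, h=8→19.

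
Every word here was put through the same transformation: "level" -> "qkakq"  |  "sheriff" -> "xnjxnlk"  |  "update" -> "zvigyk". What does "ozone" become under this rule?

It's a Vigenère-style cipher with numeric key [5,6]: position i shifts by key[i mod 2].
Applying it to ozone: o+5=t, z+6=f, o+5=t, n+6=t, e+5=j.

tfttj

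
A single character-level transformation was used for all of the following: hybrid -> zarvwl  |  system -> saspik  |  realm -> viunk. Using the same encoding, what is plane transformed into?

Treating letters as 0–25, the rule is x ↦ 23x + 20 (mod 26).
Applying it to plane: p(15)→23·15+20≡1=b; l(11)→23·11+20≡13=n; a(0)→23·0+20≡20=u; n(13)→23·13+20≡7=h; e(4)→23·4+20≡8=i (all mod 26).

bnuhi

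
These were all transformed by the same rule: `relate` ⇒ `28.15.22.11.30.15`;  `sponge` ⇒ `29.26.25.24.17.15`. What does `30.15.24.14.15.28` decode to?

tender

r is letter #18 and maps to 28: an offset of 10. Each letter is replaced by its alphabet position (a=1..z=26) + 10.
Undoing it on 30.15.24.14.15.28: 30→(30−10)÷1=20=t, 15→(15−10)÷1=5=e, 24→(24−10)÷1=14=n, 14→(14−10)÷1=4=d, 15→(15−10)÷1=5=e, 28→(28−10)÷1=18=r.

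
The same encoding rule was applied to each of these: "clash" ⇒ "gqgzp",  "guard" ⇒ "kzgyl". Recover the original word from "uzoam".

The shift increases by 1 at each position, starting from +4: 4, 5, 6, ….
Decoding uzoam: u−4=q, z−5=u, o−6=i, a−7=t, m−8=e.

quite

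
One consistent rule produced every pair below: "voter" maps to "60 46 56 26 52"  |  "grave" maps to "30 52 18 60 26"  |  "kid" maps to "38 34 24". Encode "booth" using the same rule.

20 46 46 56 32

v(#22)→60 and o(#15)→46: differences scale by 2, so n = 2·pos + 16. With a=1..z=26, the number is 2·pos + 16.
On booth: b=2→20, o=15→46, o=15→46, t=20→56, h=8→32.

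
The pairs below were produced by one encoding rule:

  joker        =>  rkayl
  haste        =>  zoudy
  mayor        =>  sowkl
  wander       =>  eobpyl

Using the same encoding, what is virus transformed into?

j(9)→r(17) and o(14)→k(10) fit y≡9x+14 (mod 26); the inverse of 9 mod 26 is 3. Each letter's alphabet position (a=0..z=25) is mapped through 9·x+14 mod 26 — an affine cipher.
On virus: v(21)→9·21+14≡21=v; i(8)→9·8+14≡8=i; r(17)→9·17+14≡11=l; u(20)→9·20+14≡12=m; s(18)→9·18+14≡20=u (all mod 26).

vilmu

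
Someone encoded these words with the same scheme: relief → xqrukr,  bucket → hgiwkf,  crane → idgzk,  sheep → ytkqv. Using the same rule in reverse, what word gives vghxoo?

Shifts by position in relief: pos 0: r→x (+6), pos 1: e→q (+12), pos 2: l→r (+6), pos 3: i→u (+12) — repeating every 2. The shifts repeat in a cycle of length 2: positions 0,1,… shift by +6, +12, then the pattern repeats.
Undoing it on vghxoo: v−6=p, g−12=u, h−6=b, x−12=l, o−6=i, o−12=c.

public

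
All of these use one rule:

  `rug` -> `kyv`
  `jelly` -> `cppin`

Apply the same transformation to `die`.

imh

The output letters match the input read backwards, each shifted +4: rug reversed is gur. Read the word backwards and shift each letter +4.
On die: reverse → eid; then shift: e+4=i, i+4=m, d+4=h.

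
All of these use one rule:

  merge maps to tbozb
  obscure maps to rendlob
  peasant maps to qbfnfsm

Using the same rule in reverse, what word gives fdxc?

acid

m(12)→t(19) and e(4)→b(1) fit y≡25x+5 (mod 26); the inverse of 25 mod 26 is 25. Each letter's alphabet position (a=0..z=25) is mapped through 25·x+5 mod 26 — an affine cipher.
Decoding fdxc: f(5)→25·(5−5)≡0=a; d(3)→25·(3−5)≡2=c; x(23)→25·(23−5)≡8=i; c(2)→25·(2−5)≡3=d (all mod 26).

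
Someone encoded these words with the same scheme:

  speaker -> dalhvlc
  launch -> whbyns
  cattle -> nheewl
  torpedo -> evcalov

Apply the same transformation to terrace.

elcchnl

The shift depends on letter class: consonant s→d is +11, but vowel e→l is +7. Two shifts are in play — +7 for a/e/i/o/u, +11 for every other letter.
Applying it to terrace: t(cons)+11=e, e(vowel)+7=l, r(cons)+11=c, r(cons)+11=c, a(vowel)+7=h, c(cons)+11=n, e(vowel)+7=l.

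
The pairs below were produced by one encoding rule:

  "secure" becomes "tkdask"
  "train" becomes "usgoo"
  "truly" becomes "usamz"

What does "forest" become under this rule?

The shift depends on letter class: consonant s→t is +1, but vowel e→k is +6. Vowels shift forward by 6 and consonants shift forward by 1.
Applying it to forest: f(cons)+1=g, o(vowel)+6=u, r(cons)+1=s, e(vowel)+6=k, s(cons)+1=t, t(cons)+1=u.

gusktu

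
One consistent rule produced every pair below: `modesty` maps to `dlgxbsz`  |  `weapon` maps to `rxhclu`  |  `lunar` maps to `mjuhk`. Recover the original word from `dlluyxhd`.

Treating letters as 0–25, the rule is x ↦ 17x + 7 (mod 26).
Decoding dlluyxhd: d(3)→23·(3−7)≡12=m; l(11)→23·(11−7)≡14=o; l(11)→23·(11−7)≡14=o; u(20)→23·(20−7)≡13=n; y(24)→23·(24−7)≡1=b; x(23)→23·(23−7)≡4=e; h(7)→23·(7−7)≡0=a; d(3)→23·(3−7)≡12=m (all mod 26).

moonbeam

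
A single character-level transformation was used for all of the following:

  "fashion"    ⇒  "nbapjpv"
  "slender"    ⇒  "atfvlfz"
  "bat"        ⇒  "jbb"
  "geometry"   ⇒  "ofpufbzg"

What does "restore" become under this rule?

The shift depends on letter class: consonant f→n is +8, but vowel a→b is +1. Two shifts are in play — +1 for a/e/i/o/u, +8 for every other letter.
For restore: r(cons)+8=z, e(vowel)+1=f, s(cons)+8=a, t(cons)+8=b, o(vowel)+1=p, r(cons)+8=z, e(vowel)+1=f.

zfabpzf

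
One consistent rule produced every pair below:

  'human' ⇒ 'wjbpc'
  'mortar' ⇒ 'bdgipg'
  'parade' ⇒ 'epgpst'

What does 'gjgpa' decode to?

rural

This is a Caesar cipher with shift 15.
Decoding gjgpa: g−15=r, j−15=u, g−15=r, p−15=a, a−15=l.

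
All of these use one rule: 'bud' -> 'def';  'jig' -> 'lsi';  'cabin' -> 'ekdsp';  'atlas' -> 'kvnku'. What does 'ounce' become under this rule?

The shift depends on letter class: consonant b→d is +2, but vowel u→e is +10. The rule splits by letter class: vowels +10, consonants +2.
For ounce: o(vowel)+10=y, u(vowel)+10=e, n(cons)+2=p, c(cons)+2=e, e(vowel)+10=o.

yepeo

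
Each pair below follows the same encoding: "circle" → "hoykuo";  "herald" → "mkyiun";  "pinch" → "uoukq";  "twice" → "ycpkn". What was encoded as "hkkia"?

cedar

In circle: c→h is +5, i→o is +6, r→y is +7, c→k is +8 — the shift increases by 1 each position. Letter i (0-indexed) is shifted by i+5, so successive shifts are 5, 6, 7, ….
Undoing it on hkkia: h−5=c, k−6=e, k−7=d, i−8=a, a−9=r.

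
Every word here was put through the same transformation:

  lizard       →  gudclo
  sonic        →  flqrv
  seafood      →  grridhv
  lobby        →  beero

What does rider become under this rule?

uhglu

The output letters match the input read backwards, each shifted +3: lizard reversed is drazil. The word is reversed, then every letter is shifted forward by 3.
Applying it to rider: reverse → redir; then shift: r+3=u, e+3=h, d+3=g, i+3=l, r+3=u.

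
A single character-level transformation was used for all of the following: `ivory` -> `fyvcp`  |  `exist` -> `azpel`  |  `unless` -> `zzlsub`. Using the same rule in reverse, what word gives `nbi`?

bug

The output letters match the input read backwards, each shifted +7: ivory reversed is yrovi. Read the word backwards and shift each letter +7.
Reversing it on nbi: shift back: n−7=g, b−7=u, i−7=b → gub; then reverse → bug.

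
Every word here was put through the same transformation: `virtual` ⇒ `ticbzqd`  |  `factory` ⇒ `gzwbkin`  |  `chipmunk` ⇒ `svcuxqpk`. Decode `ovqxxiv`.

napping

The output letters match the input read backwards, each shifted +8: virtual reversed is lautriv. Two steps: reverse the string, then apply a Caesar shift of +8.
Decoding ovqxxiv: shift back: o−8=g, v−8=n, q−8=i, x−8=p, x−8=p, i−8=a, v−8=n → gnippan; then reverse → napping.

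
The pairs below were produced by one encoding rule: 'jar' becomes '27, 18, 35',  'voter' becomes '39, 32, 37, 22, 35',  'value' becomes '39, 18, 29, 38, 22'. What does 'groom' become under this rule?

24, 35, 32, 32, 30

j is letter #10 and maps to 27: an offset of 17. The number is (letter's place in the alphabet, a=1) + 17.
For groom: g=7→24, r=18→35, o=15→32, o=15→32, m=13→30.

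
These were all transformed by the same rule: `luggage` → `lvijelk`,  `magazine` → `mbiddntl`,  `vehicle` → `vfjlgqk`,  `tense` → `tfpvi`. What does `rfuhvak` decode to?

In luggage: l→l is +0, u→v is +1, g→i is +2, g→j is +3 — the shift increases by 1 each position. Each letter shifts forward by its position index (0, 1, 2, …) — the shift grows by one for each successive letter.
Reversing it on rfuhvak: r−0=r, f−1=e, u−2=s, h−3=e, v−4=r, a−5=v, k−6=e.

reserve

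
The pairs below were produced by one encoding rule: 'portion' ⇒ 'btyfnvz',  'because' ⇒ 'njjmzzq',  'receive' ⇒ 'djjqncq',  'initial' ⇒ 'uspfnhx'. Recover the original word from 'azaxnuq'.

Shifts by position in portion: pos 0: p→b (+12), pos 1: o→t (+5), pos 2: r→y (+7), pos 3: t→f (+12), pos 4: i→n (+5), pos 5: o→v (+7) — repeating every 3. The shifts repeat in a cycle of length 3: positions 0,1,… shift by +12, +5, +7, then the pattern repeats.
Reversing it on azaxnuq: a−12=o, z−5=u, a−7=t, x−12=l, n−5=i, u−7=n, q−12=e.

outline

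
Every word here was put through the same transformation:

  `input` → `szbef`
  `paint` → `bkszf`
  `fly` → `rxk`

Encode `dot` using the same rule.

pyf

The shift depends on letter class: consonant n→z is +12, but vowel i→s is +10. Two shifts are in play — +10 for a/e/i/o/u, +12 for every other letter.
On dot: d(cons)+12=p, o(vowel)+10=y, t(cons)+12=f.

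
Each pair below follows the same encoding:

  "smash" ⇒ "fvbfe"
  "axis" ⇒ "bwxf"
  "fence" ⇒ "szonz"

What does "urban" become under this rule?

rmubo

s(18)→f(5) and m(12)→v(21) fit y≡19x+1 (mod 26); the inverse of 19 mod 26 is 11. Each letter's alphabet position (a=0..z=25) is mapped through 19·x+1 mod 26 — an affine cipher.
For urban: u(20)→19·20+1≡17=r; r(17)→19·17+1≡12=m; b(1)→19·1+1≡20=u; a(0)→19·0+1≡1=b; n(13)→19·13+1≡14=o (all mod 26).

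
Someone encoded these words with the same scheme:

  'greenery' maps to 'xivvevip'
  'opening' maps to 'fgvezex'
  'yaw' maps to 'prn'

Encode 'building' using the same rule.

Compare letters: g→x is +17, r→i is +17, e→v is +17 — a constant shift. Every letter moves 17 places later in the alphabet, wrapping around z→a.
On building: b+17=s, u+17=l, i+17=z, l+17=c, d+17=u, i+17=z, n+17=e, g+17=x.

slzcuzex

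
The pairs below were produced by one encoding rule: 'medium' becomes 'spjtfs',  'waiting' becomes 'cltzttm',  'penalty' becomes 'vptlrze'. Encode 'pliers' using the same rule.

vrtpxy

The shift depends on letter class: consonant m→s is +6, but vowel e→p is +11. The rule splits by letter class: vowels +11, consonants +6.
On pliers: p(cons)+6=v, l(cons)+6=r, i(vowel)+11=t, e(vowel)+11=p, r(cons)+6=x, s(cons)+6=y.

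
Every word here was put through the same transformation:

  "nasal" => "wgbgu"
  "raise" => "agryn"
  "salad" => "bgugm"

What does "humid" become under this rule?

Shifts by position in nasal: pos 0: n→w (+9), pos 1: a→g (+6), pos 2: s→b (+9), pos 3: a→g (+6) — repeating every 2. A repeating key of period 2 is used — shifts +9, +6 over and over.
Applying it to humid: h+9=q, u+6=a, m+9=v, i+6=o, d+9=m.

qavom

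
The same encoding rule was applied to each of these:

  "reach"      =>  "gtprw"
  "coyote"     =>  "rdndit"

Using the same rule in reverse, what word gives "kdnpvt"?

voyage

Every letter moves 15 places later in the alphabet, wrapping around z→a.
Undoing it on kdnpvt: k−15=v, d−15=o, n−15=y, p−15=a, v−15=g, t−15=e.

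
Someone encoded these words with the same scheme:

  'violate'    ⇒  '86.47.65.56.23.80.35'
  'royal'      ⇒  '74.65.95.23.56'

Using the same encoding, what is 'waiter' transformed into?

89.23.47.80.35.74

v(#22)→86 and i(#9)→47: differences scale by 3, so n = 3·pos + 20. With a=1..z=26, the number is 3·pos + 20.
For waiter: w=23→89, a=1→23, i=9→47, t=20→80, e=5→35, r=18→74.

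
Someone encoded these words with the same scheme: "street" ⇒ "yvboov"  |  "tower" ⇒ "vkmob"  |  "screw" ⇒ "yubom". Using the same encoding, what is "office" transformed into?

kllcuo

s(18)→y(24) and t(19)→v(21) fit y≡23x+0 (mod 26); the inverse of 23 mod 26 is 17. This is an affine cipher: with a=0,…,z=25, each position x becomes (23x+0) mod 26.
On office: o(14)→23·14+0≡10=k; f(5)→23·5+0≡11=l; f(5)→23·5+0≡11=l; i(8)→23·8+0≡2=c; c(2)→23·2+0≡20=u; e(4)→23·4+0≡14=o (all mod 26).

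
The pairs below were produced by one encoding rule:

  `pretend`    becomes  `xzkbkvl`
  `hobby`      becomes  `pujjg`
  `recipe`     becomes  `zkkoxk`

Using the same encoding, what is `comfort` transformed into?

kuunuzb

The shift depends on letter class: consonant p→x is +8, but vowel e→k is +6. Vowels shift forward by 6 and consonants shift forward by 8.
Applying it to comfort: c(cons)+8=k, o(vowel)+6=u, m(cons)+8=u, f(cons)+8=n, o(vowel)+6=u, r(cons)+8=z, t(cons)+8=b.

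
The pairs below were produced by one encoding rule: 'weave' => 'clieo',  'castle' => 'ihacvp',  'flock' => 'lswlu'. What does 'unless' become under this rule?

Each letter shifts forward by (position + 6), i.e. 6, 7, 8, … — the shift grows by one for each successive letter.
Applying it to unless: u+6=a, n+7=u, l+8=t, e+9=n, s+10=c, s+11=d.

autncd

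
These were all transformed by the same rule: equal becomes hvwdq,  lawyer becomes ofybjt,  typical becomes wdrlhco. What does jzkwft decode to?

A repeating key of period 3 is used — shifts +3, +5, +2 over and over.
Reversing it on jzkwft: j−3=g, z−5=u, k−2=i, w−3=t, f−5=a, t−2=r.

guitar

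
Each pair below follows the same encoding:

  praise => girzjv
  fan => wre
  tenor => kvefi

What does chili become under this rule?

This is a Caesar cipher with shift 17.
On chili: c+17=t, h+17=y, i+17=z, l+17=c, i+17=z.

tyzcz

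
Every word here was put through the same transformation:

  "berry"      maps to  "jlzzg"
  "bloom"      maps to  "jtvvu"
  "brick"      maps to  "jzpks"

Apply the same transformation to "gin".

opv

The shift depends on letter class: consonant b→j is +8, but vowel e→l is +7. Vowels shift forward by 7 and consonants shift forward by 8.
Applying it to gin: g(cons)+8=o, i(vowel)+7=p, n(cons)+8=v.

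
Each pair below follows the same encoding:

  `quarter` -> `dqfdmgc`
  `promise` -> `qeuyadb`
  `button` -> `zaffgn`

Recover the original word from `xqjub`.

pixel

The output letters match the input read backwards, each shifted +12: quarter reversed is retrauq. The word is reversed, then every letter is shifted forward by 12.
Undoing it on xqjub: shift back: x−12=l, q−12=e, j−12=x, u−12=i, b−12=p → lexip; then reverse → pixel.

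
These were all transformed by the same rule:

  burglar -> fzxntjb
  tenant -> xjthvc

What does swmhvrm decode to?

organic

In burglar: b→f is +4, u→z is +5, r→x is +6, g→n is +7 — the shift increases by 1 each position. Letter i (0-indexed) is shifted by i+4, so successive shifts are 4, 5, 6, ….
Undoing it on swmhvrm: s−4=o, w−5=r, m−6=g, h−7=a, v−8=n, r−9=i, m−10=c.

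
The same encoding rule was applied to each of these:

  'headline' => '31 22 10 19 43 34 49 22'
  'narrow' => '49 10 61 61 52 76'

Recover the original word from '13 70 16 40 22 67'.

bucket

h(#8)→31 and e(#5)→22: differences scale by 3, so n = 3·pos + 7. The formula is n = 3×(alphabet index, a=1) + 7.
Reversing it on 13 70 16 40 22 67: 13→(13−7)÷3=2=b, 70→(70−7)÷3=21=u, 16→(16−7)÷3=3=c, 40→(40−7)÷3=11=k, 22→(22−7)÷3=5=e, 67→(67−7)÷3=20=t.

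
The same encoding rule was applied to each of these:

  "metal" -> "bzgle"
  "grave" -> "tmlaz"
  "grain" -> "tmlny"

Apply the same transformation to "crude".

m(12)→b(1) and e(4)→z(25) fit y≡23x+11 (mod 26); the inverse of 23 mod 26 is 17. Each letter's alphabet position (a=0..z=25) is mapped through 23·x+11 mod 26 — an affine cipher.
On crude: c(2)→23·2+11≡5=f; r(17)→23·17+11≡12=m; u(20)→23·20+11≡3=d; d(3)→23·3+11≡2=c; e(4)→23·4+11≡25=z (all mod 26).

fmdcz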